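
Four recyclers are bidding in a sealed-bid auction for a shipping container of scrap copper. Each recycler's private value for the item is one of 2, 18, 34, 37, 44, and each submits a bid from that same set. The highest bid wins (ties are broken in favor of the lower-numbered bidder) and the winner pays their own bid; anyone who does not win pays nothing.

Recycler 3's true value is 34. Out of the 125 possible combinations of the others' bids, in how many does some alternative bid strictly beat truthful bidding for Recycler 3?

Others bid (2, 2, 2): truth gives 0; bid 18 gives 16 > 0. Violating.
Others bid (2, 2, 18): truth gives 0; bid 18 gives 16 > 0. Violating.
Others bid (2, 2, 34): truth gives 0; no alternative beats it.
Others bid (2, 2, 37): truth gives 0; no alternative beats it.
(Checking all 125 profiles: 2 have a profitable deviation, 123 do not.)

2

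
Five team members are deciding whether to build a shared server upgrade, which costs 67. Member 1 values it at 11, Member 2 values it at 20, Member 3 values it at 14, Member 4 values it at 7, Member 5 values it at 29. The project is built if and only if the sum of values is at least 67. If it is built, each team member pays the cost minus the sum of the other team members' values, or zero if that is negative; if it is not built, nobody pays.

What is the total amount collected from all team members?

Total value 81 ≥ cost 67, so it is built.
Member 1: others sum to 70; max(0, 67 - 70) = 0.
Member 2: others sum to 61; max(0, 67 - 61) = 6.
Member 3: others sum to 67; max(0, 67 - 67) = 0.
Member 4: others sum to 74; max(0, 67 - 74) = 0.
Member 5: others sum to 52; max(0, 67 - 52) = 15.
Total collected = 0 + 6 + 0 + 0 + 15 = 21.

21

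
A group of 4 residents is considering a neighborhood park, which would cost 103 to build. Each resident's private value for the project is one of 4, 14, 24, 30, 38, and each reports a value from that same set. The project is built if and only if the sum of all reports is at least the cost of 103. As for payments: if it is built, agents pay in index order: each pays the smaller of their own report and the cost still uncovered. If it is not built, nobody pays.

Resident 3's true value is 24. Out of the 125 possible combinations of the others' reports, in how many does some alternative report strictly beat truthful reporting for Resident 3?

Others report (14, 38, 38): truth gives 0; report 14 gives 10 > 0. Violating.
Others report (24, 30, 38): truth gives 0; report 14 gives 10 > 0. Violating.
Others report (24, 38, 30): truth gives 0; report 14 gives 10 > 0. Violating.
Others report (24, 38, 38): truth gives 0; report 4 gives 20 > 0. Violating.
Others report (4, 4, 4): truth gives 0; no alternative beats it.
Others report (4, 4, 14): truth gives 0; no alternative beats it.
(Checking all 125 profiles: 20 have a profitable deviation, 105 do not.)

20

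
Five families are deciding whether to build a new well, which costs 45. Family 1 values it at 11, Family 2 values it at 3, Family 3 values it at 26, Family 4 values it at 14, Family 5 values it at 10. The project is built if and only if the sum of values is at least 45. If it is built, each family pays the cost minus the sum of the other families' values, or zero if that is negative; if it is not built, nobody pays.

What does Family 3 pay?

Total value 64 ≥ cost 45, so the project is built.
The other families' values sum to 38.
Cost minus that sum is 45 - 38 = 7.

7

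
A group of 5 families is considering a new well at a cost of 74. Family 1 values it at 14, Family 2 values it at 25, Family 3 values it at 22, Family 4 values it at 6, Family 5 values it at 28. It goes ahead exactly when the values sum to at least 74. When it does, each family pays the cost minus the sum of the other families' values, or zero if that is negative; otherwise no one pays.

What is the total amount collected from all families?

12

Total value 95 ≥ cost 74, so it is built.
Family 1: others sum to 81; max(0, 74 - 81) = 0.
Family 2: others sum to 70; max(0, 74 - 70) = 4.
Family 3: others sum to 73; max(0, 74 - 73) = 1.
Family 4: others sum to 89; max(0, 74 - 89) = 0.
Family 5: others sum to 67; max(0, 74 - 67) = 7.
Total collected = 0 + 4 + 1 + 0 + 7 = 12.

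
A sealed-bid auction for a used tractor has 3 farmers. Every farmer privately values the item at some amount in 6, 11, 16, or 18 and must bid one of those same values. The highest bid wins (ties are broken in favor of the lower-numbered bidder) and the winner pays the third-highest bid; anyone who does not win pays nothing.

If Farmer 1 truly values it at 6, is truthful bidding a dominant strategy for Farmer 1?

Yes

Check each profile of the others' bids and compare truth against every alternative bid.
Others bid (11, 11): truth gives 0, best alternative gives -5.
Others bid (6, 6): truth gives 0, best alternative gives 0.
Others bid (6, 11): truth gives 0, best alternative gives 0.
Others bid (6, 16): truth gives 0, best alternative gives 0.
Others bid (6, 18): truth gives 0, best alternative gives 0.
Others bid (11, 6): truth gives 0, best alternative gives 0.
(Remaining 10 profiles checked similarly; truth is weakly best in each.)
In every case the truthful bid is at least as good as any alternative, so it is a dominant strategy.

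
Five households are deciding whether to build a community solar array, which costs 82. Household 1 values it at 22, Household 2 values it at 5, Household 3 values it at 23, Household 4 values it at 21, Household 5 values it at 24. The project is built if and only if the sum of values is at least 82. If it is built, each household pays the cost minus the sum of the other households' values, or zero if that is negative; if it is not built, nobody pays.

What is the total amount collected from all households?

38

Total value 95 ≥ cost 82, so it is built.
Household 1: others sum to 73; max(0, 82 - 73) = 9.
Household 2: others sum to 90; max(0, 82 - 90) = 0.
Household 3: others sum to 72; max(0, 82 - 72) = 10.
Household 4: others sum to 74; max(0, 82 - 74) = 8.
Household 5: others sum to 71; max(0, 82 - 71) = 11.
Total collected = 9 + 0 + 10 + 8 + 11 = 38.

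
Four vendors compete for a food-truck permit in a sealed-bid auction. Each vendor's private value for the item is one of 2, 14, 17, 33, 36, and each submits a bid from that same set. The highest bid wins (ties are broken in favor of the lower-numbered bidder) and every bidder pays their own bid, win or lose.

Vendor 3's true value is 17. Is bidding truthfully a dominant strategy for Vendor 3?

No

Consider the case where Vendor 1 bids 2, Vendor 2 bids 2 and Vendor 4 bids 2.
Truthful bid 17: wins, pays 17, utility 17 - 17 = 0.
Bid 14 instead: wins, pays 14, utility 17 - 14 = 3.
Since 3 > 0, bidding 14 is strictly better here, so truthful bidding is not dominant.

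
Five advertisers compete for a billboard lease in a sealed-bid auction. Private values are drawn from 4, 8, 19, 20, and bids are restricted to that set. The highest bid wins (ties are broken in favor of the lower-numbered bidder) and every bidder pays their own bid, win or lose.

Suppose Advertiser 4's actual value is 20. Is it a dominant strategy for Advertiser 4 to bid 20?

No

Consider the case where Advertiser 1 bids 4, Advertiser 2 bids 4, Advertiser 3 bids 4 and Advertiser 5 bids 4.
Truthful bid 20: wins, pays 20, utility 20 - 20 = 0.
Bid 8 instead: wins, pays 8, utility 20 - 8 = 12.
Since 12 > 0, bidding 8 is strictly better here, so truthful bidding is not dominant.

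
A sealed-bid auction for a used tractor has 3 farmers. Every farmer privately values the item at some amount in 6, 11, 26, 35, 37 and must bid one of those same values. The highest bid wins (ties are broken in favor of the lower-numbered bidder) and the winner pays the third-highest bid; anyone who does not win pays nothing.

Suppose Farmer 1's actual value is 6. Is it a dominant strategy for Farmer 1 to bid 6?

Yes

Check each profile of the others' bids and compare truth against every alternative bid.
Others bid (11, 11): truth gives 0, best alternative gives -5.
Others bid (6, 6): truth gives 0, best alternative gives 0.
Others bid (6, 11): truth gives 0, best alternative gives 0.
Others bid (6, 26): truth gives 0, best alternative gives 0.
Others bid (6, 35): truth gives 0, best alternative gives 0.
Others bid (6, 37): truth gives 0, best alternative gives 0.
(Remaining 19 profiles checked similarly; truth is weakly best in each.)
In every case the truthful bid is at least as good as any alternative, so it is a dominant strategy.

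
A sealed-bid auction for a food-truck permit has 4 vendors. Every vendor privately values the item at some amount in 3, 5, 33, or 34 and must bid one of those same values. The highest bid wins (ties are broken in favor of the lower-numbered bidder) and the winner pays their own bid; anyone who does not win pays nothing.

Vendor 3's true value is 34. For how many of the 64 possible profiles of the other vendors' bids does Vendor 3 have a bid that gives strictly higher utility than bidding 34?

12

Others bid (3, 3, 3): truth gives 0; bid 5 gives 29 > 0. Violating.
Others bid (3, 3, 5): truth gives 0; bid 5 gives 29 > 0. Violating.
Others bid (3, 3, 33): truth gives 0; bid 33 gives 1 > 0. Violating.
Others bid (3, 5, 3): truth gives 0; bid 33 gives 1 > 0. Violating.
Others bid (3, 3, 34): truth gives 0; no alternative beats it.
Others bid (3, 5, 34): truth gives 0; no alternative beats it.
(Checking all 64 profiles: 12 have a profitable deviation, 52 do not.)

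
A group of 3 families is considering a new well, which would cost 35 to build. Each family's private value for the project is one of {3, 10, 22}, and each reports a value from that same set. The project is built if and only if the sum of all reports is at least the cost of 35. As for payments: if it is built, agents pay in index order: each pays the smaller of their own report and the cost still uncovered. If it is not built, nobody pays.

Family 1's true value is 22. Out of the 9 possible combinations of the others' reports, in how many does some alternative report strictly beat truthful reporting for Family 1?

5

Others report (3, 22): truth gives 0; report 10 gives 12 > 0. Violating.
Others report (10, 22): truth gives 0; report 3 gives 19 > 0. Violating.
Others report (22, 3): truth gives 0; report 10 gives 12 > 0. Violating.
Others report (22, 10): truth gives 0; report 3 gives 19 > 0. Violating.
Others report (3, 3): truth gives 0; no alternative beats it.
Others report (3, 10): truth gives 0; no alternative beats it.
(Checking all 9 profiles: 5 have a profitable deviation, 4 do not.)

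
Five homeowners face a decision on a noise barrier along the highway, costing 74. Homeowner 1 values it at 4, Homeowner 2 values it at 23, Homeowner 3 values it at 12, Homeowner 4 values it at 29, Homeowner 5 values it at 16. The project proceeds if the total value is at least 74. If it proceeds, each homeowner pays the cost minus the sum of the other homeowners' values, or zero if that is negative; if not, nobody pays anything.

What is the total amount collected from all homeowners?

40

Total value 84 ≥ cost 74, so it is built.
Homeowner 1: others sum to 80; max(0, 74 - 80) = 0.
Homeowner 2: others sum to 61; max(0, 74 - 61) = 13.
Homeowner 3: others sum to 72; max(0, 74 - 72) = 2.
Homeowner 4: others sum to 55; max(0, 74 - 55) = 19.
Homeowner 5: others sum to 68; max(0, 74 - 68) = 6.
Total collected = 0 + 13 + 2 + 19 + 6 = 40.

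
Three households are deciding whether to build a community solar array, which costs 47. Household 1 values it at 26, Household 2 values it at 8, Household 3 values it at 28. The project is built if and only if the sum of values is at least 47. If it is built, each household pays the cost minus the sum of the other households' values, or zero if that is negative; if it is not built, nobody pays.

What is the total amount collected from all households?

Total value 62 ≥ cost 47, so it is built.
Household 1: others sum to 36; max(0, 47 - 36) = 11.
Household 2: others sum to 54; max(0, 47 - 54) = 0.
Household 3: others sum to 34; max(0, 47 - 34) = 13.
Total collected = 11 + 0 + 13 = 24.

24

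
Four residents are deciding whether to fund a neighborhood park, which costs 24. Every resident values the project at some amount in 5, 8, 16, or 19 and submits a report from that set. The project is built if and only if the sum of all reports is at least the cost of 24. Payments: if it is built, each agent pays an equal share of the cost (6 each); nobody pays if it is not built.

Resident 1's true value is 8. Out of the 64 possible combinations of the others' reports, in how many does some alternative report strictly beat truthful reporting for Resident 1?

1

Others report (5, 5, 5): truth gives 0; report 16 gives 2 > 0. Violating.
Others report (5, 5, 8): truth gives 2; no alternative beats it.
Others report (5, 5, 16): truth gives 2; no alternative beats it.
(Checking all 64 profiles: 1 has a profitable deviation, 63 do not.)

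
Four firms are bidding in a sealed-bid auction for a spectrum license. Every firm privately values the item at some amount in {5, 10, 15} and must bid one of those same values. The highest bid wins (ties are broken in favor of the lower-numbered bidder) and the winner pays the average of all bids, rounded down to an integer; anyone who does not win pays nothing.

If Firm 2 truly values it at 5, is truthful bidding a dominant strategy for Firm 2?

Yes

Check each profile of the others' bids and compare truth against every alternative bid.
Others bid (5, 10, 10): truth gives 0, best alternative gives -3.
Others bid (5, 5, 10): truth gives 0, best alternative gives -2.
Others bid (5, 10, 5): truth gives 0, best alternative gives -2.
Others bid (5, 5, 5): truth gives 0, best alternative gives -1.
Others bid (5, 5, 15): truth gives 0, best alternative gives 0.
Others bid (5, 10, 15): truth gives 0, best alternative gives 0.
(Remaining 21 profiles checked similarly; truth is weakly best in each.)
In every case the truthful bid is at least as good as any alternative, so it is a dominant strategy.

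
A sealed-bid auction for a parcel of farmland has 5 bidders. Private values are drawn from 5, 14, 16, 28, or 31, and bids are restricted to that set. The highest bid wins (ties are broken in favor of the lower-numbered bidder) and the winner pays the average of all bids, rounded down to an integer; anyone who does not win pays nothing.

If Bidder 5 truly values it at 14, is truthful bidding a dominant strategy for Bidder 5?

No

Consider the case where Bidder 1 bids 5, Bidder 2 bids 5, Bidder 3 bids 5 and Bidder 4 bids 14.
Truthful bid 14: loses, pays 0, utility 0.
Bid 16 instead: wins, pays 9, utility 14 - 9 = 5.
Since 5 > 0, bidding 16 is strictly better here, so truthful bidding is not dominant.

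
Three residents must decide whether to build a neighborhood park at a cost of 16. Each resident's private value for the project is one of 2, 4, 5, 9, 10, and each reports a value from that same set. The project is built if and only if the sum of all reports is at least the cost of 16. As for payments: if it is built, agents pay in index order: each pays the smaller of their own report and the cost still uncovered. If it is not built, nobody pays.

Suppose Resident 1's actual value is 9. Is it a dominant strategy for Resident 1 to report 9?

Consider the case where Resident 2 reports 2 and Resident 3 reports 9.
Truthful report 9: project built, pays 9, utility 9 - 9 = 0.
Report 5 instead: project built, pays 5, utility 9 - 5 = 4.
Since 4 > 0, reporting 5 is strictly better here, so truthful reporting is not dominant.

No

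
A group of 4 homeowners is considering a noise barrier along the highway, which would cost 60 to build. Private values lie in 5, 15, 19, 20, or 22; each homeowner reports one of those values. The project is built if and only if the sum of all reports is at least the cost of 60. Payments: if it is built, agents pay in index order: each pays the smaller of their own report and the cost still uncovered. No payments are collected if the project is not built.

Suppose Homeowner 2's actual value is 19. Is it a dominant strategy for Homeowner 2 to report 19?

Consider the case where Homeowner 1 reports 5, Homeowner 3 reports 19 and Homeowner 4 reports 22.
Truthful report 19: project built, pays 19, utility 19 - 19 = 0.
Report 15 instead: project built, pays 15, utility 19 - 15 = 4.
Since 4 > 0, reporting 15 is strictly better here, so truthful reporting is not dominant.

No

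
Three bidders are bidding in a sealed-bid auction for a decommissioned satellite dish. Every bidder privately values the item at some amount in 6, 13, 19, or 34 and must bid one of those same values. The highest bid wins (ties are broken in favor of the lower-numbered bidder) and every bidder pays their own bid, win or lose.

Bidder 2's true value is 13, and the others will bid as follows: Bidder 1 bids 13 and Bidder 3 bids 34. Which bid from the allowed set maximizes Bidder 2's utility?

6

Bid 6: loses but pays 6, utility -6.
Bid 13: loses but pays 13, utility -13.
Bid 19: loses but pays 19, utility -19.
Bid 34: wins, pays 34, utility 13 - 34 = -21.
The best choice is 6 with utility -6.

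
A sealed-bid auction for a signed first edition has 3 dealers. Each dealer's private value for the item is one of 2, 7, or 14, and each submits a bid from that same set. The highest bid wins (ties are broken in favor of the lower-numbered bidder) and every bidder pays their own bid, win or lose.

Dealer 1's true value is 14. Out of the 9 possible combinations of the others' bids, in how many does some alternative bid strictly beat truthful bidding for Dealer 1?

Others bid (2, 2): truth gives 0; bid 2 gives 12 > 0. Violating.
Others bid (2, 7): truth gives 0; bid 7 gives 7 > 0. Violating.
Others bid (7, 2): truth gives 0; bid 7 gives 7 > 0. Violating.
Others bid (7, 7): truth gives 0; bid 7 gives 7 > 0. Violating.
Others bid (2, 14): truth gives 0; no alternative beats it.
Others bid (7, 14): truth gives 0; no alternative beats it.
(Checking all 9 profiles: 4 have a profitable deviation, 5 do not.)

4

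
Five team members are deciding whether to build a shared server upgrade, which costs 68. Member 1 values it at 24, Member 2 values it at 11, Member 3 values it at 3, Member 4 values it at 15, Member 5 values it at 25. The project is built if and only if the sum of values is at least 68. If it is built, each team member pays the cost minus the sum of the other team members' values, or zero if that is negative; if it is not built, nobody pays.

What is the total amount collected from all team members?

Total value 78 ≥ cost 68, so it is built.
Member 1: others sum to 54; max(0, 68 - 54) = 14.
Member 2: others sum to 67; max(0, 68 - 67) = 1.
Member 3: others sum to 75; max(0, 68 - 75) = 0.
Member 4: others sum to 63; max(0, 68 - 63) = 5.
Member 5: others sum to 53; max(0, 68 - 53) = 15.
Total collected = 14 + 1 + 0 + 5 + 15 = 35.

35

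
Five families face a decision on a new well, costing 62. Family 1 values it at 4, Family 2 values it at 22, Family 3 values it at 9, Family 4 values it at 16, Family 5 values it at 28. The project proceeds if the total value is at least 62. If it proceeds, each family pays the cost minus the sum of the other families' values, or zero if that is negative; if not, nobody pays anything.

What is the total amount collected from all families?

Total value 79 ≥ cost 62, so it is built.
Family 1: others sum to 75; max(0, 62 - 75) = 0.
Family 2: others sum to 57; max(0, 62 - 57) = 5.
Family 3: others sum to 70; max(0, 62 - 70) = 0.
Family 4: others sum to 63; max(0, 62 - 63) = 0.
Family 5: others sum to 51; max(0, 62 - 51) = 11.
Total collected = 0 + 5 + 0 + 0 + 11 = 16.

16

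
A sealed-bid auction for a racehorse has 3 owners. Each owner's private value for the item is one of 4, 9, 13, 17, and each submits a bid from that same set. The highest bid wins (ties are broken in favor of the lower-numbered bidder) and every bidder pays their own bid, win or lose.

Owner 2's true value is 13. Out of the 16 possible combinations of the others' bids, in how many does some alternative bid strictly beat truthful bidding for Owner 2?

12

Others bid (4, 4): truth gives 0; bid 9 gives 4 > 0. Violating.
Others bid (4, 9): truth gives 0; bid 9 gives 4 > 0. Violating.
Others bid (4, 17): truth gives -13; bid 4 gives -4 > -13. Violating.
Others bid (9, 17): truth gives -13; bid 4 gives -4 > -13. Violating.
Others bid (4, 13): truth gives 0; no alternative beats it.
Others bid (9, 4): truth gives 0; no alternative beats it.
(Checking all 16 profiles: 12 have a profitable deviation, 4 do not.)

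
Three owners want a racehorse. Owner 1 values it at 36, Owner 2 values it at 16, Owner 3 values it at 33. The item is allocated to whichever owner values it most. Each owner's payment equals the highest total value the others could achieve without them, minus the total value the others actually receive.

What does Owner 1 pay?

Owner 1 has the highest value and receives the item.
Without Owner 1, the item would go to the next-highest value, 33, so the others could achieve 33.
With Owner 1 present and winning, the others receive nothing, so their total is 0.
Payment = 33 - 0 = 33.

33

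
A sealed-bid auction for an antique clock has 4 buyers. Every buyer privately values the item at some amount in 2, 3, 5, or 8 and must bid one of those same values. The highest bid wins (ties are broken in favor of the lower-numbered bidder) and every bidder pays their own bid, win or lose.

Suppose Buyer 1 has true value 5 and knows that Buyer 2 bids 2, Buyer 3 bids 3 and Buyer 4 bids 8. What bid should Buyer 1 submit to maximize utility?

Bid 2: loses but pays 2, utility -2.
Bid 3: loses but pays 3, utility -3.
Bid 5: loses but pays 5, utility -5.
Bid 8: wins, pays 8, utility 5 - 8 = -3.
The best choice is 2 with utility -2.

2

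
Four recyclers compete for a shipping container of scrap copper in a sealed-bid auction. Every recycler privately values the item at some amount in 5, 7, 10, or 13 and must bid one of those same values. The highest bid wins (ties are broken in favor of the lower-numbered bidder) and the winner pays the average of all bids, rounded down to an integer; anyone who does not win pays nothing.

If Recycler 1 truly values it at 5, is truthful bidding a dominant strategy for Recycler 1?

Check each profile of the others' bids and compare truth against every alternative bid.
Others bid (7, 7, 7): truth gives 0, best alternative gives -2.
Others bid (5, 5, 7): truth gives 0, best alternative gives -1.
Others bid (5, 7, 5): truth gives 0, best alternative gives -1.
Others bid (5, 7, 7): truth gives 0, best alternative gives -1.
Others bid (7, 5, 5): truth gives 0, best alternative gives -1.
Others bid (7, 5, 7): truth gives 0, best alternative gives -1.
(Remaining 58 profiles checked similarly; truth is weakly best in each.)
In every case the truthful bid is at least as good as any alternative, so it is a dominant strategy.

Yes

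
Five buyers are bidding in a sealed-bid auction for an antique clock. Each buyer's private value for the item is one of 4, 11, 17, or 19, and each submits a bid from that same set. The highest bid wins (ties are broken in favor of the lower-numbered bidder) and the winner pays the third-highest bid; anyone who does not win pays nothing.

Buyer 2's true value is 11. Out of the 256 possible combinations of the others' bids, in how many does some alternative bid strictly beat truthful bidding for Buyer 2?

Others bid (4, 4, 4, 17): truth gives 0; bid 17 gives 7 > 0. Violating.
Others bid (4, 4, 4, 19): truth gives 0; bid 19 gives 7 > 0. Violating.
Others bid (4, 4, 17, 4): truth gives 0; bid 17 gives 7 > 0. Violating.
Others bid (4, 4, 19, 4): truth gives 0; bid 19 gives 7 > 0. Violating.
Others bid (4, 4, 4, 4): truth gives 7; no alternative beats it.
Others bid (4, 4, 4, 11): truth gives 7; no alternative beats it.
(Checking all 256 profiles: 8 have a profitable deviation, 248 do not.)

8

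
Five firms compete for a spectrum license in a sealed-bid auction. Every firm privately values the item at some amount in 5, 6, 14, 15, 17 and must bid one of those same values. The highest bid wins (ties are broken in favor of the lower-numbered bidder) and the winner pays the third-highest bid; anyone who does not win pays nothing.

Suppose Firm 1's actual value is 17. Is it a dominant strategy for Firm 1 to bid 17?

Yes

Check each profile of the others' bids and compare truth against every alternative bid.
Others bid (5, 5, 5, 17): truth gives 12, best alternative gives 0.
Others bid (5, 5, 17, 5): truth gives 12, best alternative gives 0.
Others bid (5, 17, 5, 5): truth gives 12, best alternative gives 0.
Others bid (17, 5, 5, 5): truth gives 12, best alternative gives 0.
Others bid (5, 5, 6, 17): truth gives 11, best alternative gives 0.
Others bid (5, 5, 17, 6): truth gives 11, best alternative gives 0.
(Remaining 619 profiles checked similarly; truth is weakly best in each.)
In every case the truthful bid is at least as good as any alternative, so it is a dominant strategy.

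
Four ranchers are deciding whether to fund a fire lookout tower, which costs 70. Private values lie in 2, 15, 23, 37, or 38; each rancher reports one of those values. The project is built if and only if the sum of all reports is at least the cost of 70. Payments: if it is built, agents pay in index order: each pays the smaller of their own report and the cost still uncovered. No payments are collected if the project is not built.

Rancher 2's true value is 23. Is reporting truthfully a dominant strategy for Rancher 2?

Consider the case where Rancher 1 reports 2, Rancher 3 reports 15 and Rancher 4 reports 38.
Truthful report 23: project built, pays 23, utility 23 - 23 = 0.
Report 15 instead: project built, pays 15, utility 23 - 15 = 8.
Since 8 > 0, reporting 15 is strictly better here, so truthful reporting is not dominant.

No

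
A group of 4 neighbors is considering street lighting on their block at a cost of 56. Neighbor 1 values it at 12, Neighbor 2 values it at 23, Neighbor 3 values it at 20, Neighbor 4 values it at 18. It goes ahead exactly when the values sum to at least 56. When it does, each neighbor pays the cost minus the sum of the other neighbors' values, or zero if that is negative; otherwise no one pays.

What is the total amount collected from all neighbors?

10

Total value 73 ≥ cost 56, so it is built.
Neighbor 1: others sum to 61; max(0, 56 - 61) = 0.
Neighbor 2: others sum to 50; max(0, 56 - 50) = 6.
Neighbor 3: others sum to 53; max(0, 56 - 53) = 3.
Neighbor 4: others sum to 55; max(0, 56 - 55) = 1.
Total collected = 0 + 6 + 3 + 1 = 10.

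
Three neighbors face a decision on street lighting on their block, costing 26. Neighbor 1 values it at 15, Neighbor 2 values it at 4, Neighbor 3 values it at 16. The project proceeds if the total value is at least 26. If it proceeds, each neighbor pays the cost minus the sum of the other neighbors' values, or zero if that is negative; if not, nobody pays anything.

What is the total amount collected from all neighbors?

Total value 35 ≥ cost 26, so it is built.
Neighbor 1: others sum to 20; max(0, 26 - 20) = 6.
Neighbor 2: others sum to 31; max(0, 26 - 31) = 0.
Neighbor 3: others sum to 19; max(0, 26 - 19) = 7.
Total collected = 6 + 0 + 7 = 13.

13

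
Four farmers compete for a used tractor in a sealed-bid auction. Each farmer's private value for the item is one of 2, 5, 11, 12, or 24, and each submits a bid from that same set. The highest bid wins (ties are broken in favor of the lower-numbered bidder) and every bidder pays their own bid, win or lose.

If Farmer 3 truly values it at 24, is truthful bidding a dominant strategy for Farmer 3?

Consider the case where Farmer 1 bids 2, Farmer 2 bids 2 and Farmer 4 bids 2.
Truthful bid 24: wins, pays 24, utility 24 - 24 = 0.
Bid 5 instead: wins, pays 5, utility 24 - 5 = 19.
Since 19 > 0, bidding 5 is strictly better here, so truthful bidding is not dominant.

No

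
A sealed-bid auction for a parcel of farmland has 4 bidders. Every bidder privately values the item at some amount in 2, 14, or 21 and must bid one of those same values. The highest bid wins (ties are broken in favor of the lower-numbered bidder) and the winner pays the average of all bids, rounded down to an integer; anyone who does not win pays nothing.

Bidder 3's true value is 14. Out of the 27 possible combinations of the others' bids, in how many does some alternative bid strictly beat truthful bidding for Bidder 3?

6

Others bid (2, 2, 21): truth gives 0; bid 21 gives 3 > 0. Violating.
Others bid (2, 14, 2): truth gives 0; bid 21 gives 5 > 0. Violating.
Others bid (2, 14, 14): truth gives 0; bid 21 gives 2 > 0. Violating.
Others bid (14, 2, 2): truth gives 0; bid 21 gives 5 > 0. Violating.
Others bid (2, 2, 2): truth gives 9; no alternative beats it.
Others bid (2, 2, 14): truth gives 6; no alternative beats it.
(Checking all 27 profiles: 6 have a profitable deviation, 21 do not.)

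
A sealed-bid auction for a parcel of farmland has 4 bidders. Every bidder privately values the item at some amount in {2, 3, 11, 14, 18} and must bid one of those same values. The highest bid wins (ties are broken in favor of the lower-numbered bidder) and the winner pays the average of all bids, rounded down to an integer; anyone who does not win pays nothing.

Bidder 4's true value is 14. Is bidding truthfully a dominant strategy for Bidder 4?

Consider the case where Bidder 1 bids 2, Bidder 2 bids 2 and Bidder 3 bids 2.
Truthful bid 14: wins, pays 5, utility 14 - 5 = 9.
Bid 3 instead: wins, pays 2, utility 14 - 2 = 12.
Since 12 > 9, bidding 3 is strictly better here, so truthful bidding is not dominant.

No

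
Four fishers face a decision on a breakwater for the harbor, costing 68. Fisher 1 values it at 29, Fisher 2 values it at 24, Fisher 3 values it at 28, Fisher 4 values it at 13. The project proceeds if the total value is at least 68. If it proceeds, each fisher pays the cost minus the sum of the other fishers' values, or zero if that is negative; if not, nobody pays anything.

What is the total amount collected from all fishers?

5

Total value 94 ≥ cost 68, so it is built.
Fisher 1: others sum to 65; max(0, 68 - 65) = 3.
Fisher 2: others sum to 70; max(0, 68 - 70) = 0.
Fisher 3: others sum to 66; max(0, 68 - 66) = 2.
Fisher 4: others sum to 81; max(0, 68 - 81) = 0.
Total collected = 3 + 0 + 2 + 0 = 5.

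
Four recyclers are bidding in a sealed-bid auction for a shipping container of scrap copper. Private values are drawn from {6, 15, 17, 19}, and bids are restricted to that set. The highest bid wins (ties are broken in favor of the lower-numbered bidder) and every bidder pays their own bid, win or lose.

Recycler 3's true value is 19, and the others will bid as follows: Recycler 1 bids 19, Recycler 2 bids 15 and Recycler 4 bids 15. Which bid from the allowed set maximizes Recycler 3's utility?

Bid 6: loses but pays 6, utility -6.
Bid 15: loses but pays 15, utility -15.
Bid 17: loses but pays 17, utility -17.
Bid 19: loses but pays 19, utility -19.
The best choice is 6 with utility -6.

6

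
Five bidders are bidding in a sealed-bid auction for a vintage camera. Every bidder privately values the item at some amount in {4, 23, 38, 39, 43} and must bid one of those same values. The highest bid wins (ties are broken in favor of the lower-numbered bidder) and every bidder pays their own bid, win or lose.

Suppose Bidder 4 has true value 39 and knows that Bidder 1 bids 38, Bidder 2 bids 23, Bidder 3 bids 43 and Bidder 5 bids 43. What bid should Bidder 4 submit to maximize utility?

4

Bid 4: loses but pays 4, utility -4.
Bid 23: loses but pays 23, utility -23.
Bid 38: loses but pays 38, utility -38.
Bid 39: loses but pays 39, utility -39.
Bid 43: loses but pays 43, utility -43.
The best choice is 4 with utility -4.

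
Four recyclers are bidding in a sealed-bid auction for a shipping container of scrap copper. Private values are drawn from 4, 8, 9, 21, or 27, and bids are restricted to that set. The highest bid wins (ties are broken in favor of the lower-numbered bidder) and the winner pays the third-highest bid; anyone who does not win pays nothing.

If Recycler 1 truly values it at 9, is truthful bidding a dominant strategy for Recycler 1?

Consider the case where Recycler 2 bids 4, Recycler 3 bids 4 and Recycler 4 bids 21.
Truthful bid 9: loses, pays 0, utility 0.
Bid 21 instead: wins, pays 4, utility 9 - 4 = 5.
Since 5 > 0, bidding 21 is strictly better here, so truthful bidding is not dominant.

No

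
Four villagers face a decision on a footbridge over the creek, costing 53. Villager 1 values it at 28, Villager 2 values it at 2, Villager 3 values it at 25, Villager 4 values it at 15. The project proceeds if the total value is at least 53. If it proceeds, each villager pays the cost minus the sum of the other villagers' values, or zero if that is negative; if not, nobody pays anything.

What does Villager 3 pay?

8

Total value 70 ≥ cost 53, so the project is built.
The other villagers' values sum to 45.
Cost minus that sum is 53 - 45 = 8.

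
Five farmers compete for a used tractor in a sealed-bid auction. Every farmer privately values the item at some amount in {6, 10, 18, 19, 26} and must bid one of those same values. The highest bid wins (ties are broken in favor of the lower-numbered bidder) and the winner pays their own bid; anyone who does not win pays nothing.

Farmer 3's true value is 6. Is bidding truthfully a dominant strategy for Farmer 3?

Check each profile of the others' bids and compare truth against every alternative bid.
Others bid (6, 6, 6, 6): truth gives 0, best alternative gives -4.
Others bid (6, 6, 6, 10): truth gives 0, best alternative gives -4.
Others bid (6, 6, 10, 6): truth gives 0, best alternative gives -4.
Others bid (6, 6, 10, 10): truth gives 0, best alternative gives -4.
Others bid (6, 6, 6, 18): truth gives 0, best alternative gives 0.
Others bid (6, 6, 6, 19): truth gives 0, best alternative gives 0.
(Remaining 619 profiles checked similarly; truth is weakly best in each.)
In every case the truthful bid is at least as good as any alternative, so it is a dominant strategy.

Yes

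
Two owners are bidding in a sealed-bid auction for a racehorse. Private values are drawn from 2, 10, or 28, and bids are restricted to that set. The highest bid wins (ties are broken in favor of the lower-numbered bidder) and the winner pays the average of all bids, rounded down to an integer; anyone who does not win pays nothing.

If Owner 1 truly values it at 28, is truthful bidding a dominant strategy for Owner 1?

Consider the case where Owner 2 bids 2.
Truthful bid 28: wins, pays 15, utility 28 - 15 = 13.
Bid 2 instead: wins, pays 2, utility 28 - 2 = 26.
Since 26 > 13, bidding 2 is strictly better here, so truthful bidding is not dominant.

No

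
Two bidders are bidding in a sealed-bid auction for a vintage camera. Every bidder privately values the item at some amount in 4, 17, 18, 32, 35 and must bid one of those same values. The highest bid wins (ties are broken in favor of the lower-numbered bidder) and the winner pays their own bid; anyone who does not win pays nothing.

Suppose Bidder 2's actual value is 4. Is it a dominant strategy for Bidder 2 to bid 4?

Check each profile of the others' bids and compare truth against every alternative bid.
Others bid (4): truth gives 0, best alternative gives -13.
Others bid (17): truth gives 0, best alternative gives 0.
Others bid (18): truth gives 0, best alternative gives 0.
Others bid (32): truth gives 0, best alternative gives 0.
Others bid (35): truth gives 0, best alternative gives 0.
In every case the truthful bid is at least as good as any alternative, so it is a dominant strategy.

Yes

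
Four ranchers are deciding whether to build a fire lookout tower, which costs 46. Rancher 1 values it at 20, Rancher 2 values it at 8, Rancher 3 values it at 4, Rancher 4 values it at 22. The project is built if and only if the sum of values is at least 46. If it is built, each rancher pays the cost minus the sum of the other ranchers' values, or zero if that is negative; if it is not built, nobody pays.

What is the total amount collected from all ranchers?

Total value 54 ≥ cost 46, so it is built.
Rancher 1: others sum to 34; max(0, 46 - 34) = 12.
Rancher 2: others sum to 46; max(0, 46 - 46) = 0.
Rancher 3: others sum to 50; max(0, 46 - 50) = 0.
Rancher 4: others sum to 32; max(0, 46 - 32) = 14.
Total collected = 12 + 0 + 0 + 14 = 26.

26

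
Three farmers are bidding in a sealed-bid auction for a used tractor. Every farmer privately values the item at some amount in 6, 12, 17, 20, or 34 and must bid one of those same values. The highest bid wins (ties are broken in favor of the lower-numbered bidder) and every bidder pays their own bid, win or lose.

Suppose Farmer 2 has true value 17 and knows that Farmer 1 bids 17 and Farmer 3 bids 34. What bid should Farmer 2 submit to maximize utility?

6

Bid 6: loses but pays 6, utility -6.
Bid 12: loses but pays 12, utility -12.
Bid 17: loses but pays 17, utility -17.
Bid 20: loses but pays 20, utility -20.
Bid 34: wins, pays 34, utility 17 - 34 = -17.
The best choice is 6 with utility -6.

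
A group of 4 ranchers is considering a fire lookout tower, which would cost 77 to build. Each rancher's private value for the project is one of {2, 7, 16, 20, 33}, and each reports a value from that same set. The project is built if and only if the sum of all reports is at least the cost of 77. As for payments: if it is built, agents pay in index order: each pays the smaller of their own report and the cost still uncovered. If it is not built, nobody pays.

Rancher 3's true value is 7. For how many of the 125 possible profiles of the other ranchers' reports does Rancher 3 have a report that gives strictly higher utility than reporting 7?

7

Others report (16, 33, 33): truth gives 0; report 2 gives 5 > 0. Violating.
Others report (20, 33, 33): truth gives 0; report 2 gives 5 > 0. Violating.
Others report (33, 16, 33): truth gives 0; report 2 gives 5 > 0. Violating.
Others report (33, 20, 33): truth gives 0; report 2 gives 5 > 0. Violating.
Others report (2, 2, 2): truth gives 0; no alternative beats it.
Others report (2, 2, 7): truth gives 0; no alternative beats it.
(Checking all 125 profiles: 7 have a profitable deviation, 118 do not.)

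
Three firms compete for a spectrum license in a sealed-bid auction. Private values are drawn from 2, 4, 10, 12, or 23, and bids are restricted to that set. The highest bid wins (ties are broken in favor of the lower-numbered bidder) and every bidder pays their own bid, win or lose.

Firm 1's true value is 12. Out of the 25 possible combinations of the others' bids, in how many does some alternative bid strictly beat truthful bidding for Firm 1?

18

Others bid (2, 2): truth gives 0; bid 2 gives 10 > 0. Violating.
Others bid (2, 4): truth gives 0; bid 4 gives 8 > 0. Violating.
Others bid (2, 10): truth gives 0; bid 10 gives 2 > 0. Violating.
Others bid (2, 23): truth gives -12; bid 2 gives -2 > -12. Violating.
Others bid (2, 12): truth gives 0; no alternative beats it.
Others bid (4, 12): truth gives 0; no alternative beats it.
(Checking all 25 profiles: 18 have a profitable deviation, 7 do not.)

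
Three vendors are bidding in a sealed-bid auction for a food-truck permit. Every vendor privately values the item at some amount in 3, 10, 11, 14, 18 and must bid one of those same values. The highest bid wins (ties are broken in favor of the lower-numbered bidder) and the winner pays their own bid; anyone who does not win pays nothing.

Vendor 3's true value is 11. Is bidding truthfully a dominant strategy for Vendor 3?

Consider the case where Vendor 1 bids 3 and Vendor 2 bids 3.
Truthful bid 11: wins, pays 11, utility 11 - 11 = 0.
Bid 10 instead: wins, pays 10, utility 11 - 10 = 1.
Since 1 > 0, bidding 10 is strictly better here, so truthful bidding is not dominant.

No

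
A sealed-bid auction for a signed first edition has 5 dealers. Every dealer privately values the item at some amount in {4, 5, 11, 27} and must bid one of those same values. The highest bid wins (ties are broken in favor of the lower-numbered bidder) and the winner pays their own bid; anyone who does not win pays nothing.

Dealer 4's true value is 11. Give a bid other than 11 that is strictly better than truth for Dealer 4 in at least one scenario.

Suppose Dealer 1 bids 4, Dealer 2 bids 4, Dealer 3 bids 4 and Dealer 5 bids 4.
Bid 11: wins, pays 11, utility 11 - 11 = 0.
Bid 5: wins, pays 5, utility 11 - 5 = 6.
So bidding 5 beats truth here (6 > 0).

5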